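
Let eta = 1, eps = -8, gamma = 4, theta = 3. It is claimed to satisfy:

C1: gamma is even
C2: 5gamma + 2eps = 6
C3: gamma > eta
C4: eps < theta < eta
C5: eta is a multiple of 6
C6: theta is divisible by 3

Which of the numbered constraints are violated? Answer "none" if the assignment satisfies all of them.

C1: gamma = 4 is even — satisfied.
C2: 5gamma + 2eps = 5(4) + 2(-8) = 4, not 6 — violated.
C3: gamma = 4, eta = 1; 4 > 1 — satisfied.
C4: values -8, 3, 1; theta = 3 is not < eta = 1 — violated.
C5: 1 = 6*0 + 1, so 6 does not divide 1 — violated.
C6: 3 / 3 = 1, so 3 divides 3 — satisfied.

Violated: 2, 4, 5.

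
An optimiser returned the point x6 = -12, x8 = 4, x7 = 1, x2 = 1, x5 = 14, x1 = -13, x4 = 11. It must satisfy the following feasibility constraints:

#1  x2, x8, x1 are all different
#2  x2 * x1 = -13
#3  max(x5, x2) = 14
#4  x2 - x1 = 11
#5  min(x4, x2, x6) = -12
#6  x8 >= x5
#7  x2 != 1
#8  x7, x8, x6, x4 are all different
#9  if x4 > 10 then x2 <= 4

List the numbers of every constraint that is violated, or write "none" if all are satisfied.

No — constraints 4, 6, 7 are not satisfied.

#1 values 1, 4, -13 are pairwise distinct  ✓
#2 x2 * x1 = 1 * (-13) = -13  ✓
#3 max(14, 1) = 14  ✓
#4 x2 - x1 = 1 - (-13) = 14, not 11  ✗
#5 min(11, 1, -12) = -12  ✓
#6 x8 = 4, x5 = 14; 4 < 14 (want ≥)  ✗
#7 x2 = 1, but 1 is required to differ  ✗
#8 values 1, 4, -12, 11 are pairwise distinct  ✓
#9 x4 = 11 > 10, so we need x2 ≤ 4; x2 = 1 ≤ 4  ✓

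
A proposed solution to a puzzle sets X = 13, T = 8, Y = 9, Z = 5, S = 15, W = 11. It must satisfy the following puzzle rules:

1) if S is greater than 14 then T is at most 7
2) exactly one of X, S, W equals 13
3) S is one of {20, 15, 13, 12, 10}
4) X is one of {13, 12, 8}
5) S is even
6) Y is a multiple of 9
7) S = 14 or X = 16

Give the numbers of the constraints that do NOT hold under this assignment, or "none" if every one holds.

1) S = 15 > 14, so we need T ≤ 7; but T = 8 > 7 — does not hold.
2) X=13, S=15, W=11; 1 of them equals 13 — holds.
3) S = 15 is in {20, 15, 13, 12, 10} — holds.
4) X = 13 is in {13, 12, 8} — holds.
5) S = 15 is odd — does not hold.
6) 9 / 9 = 1, so 9 divides 9 — holds.
7) S = 15 ≠ 14 and X = 13 ≠ 16; both disjuncts false — does not hold.

Constraints 1, 5, 7 are violated.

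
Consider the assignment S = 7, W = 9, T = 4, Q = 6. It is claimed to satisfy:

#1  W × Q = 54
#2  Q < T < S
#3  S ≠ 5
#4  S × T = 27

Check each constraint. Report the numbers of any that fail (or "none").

Violated: 2, 4.

#1 W × Q = 9 × 6 = 54 — holds.
#2 values 6, 4, 7; Q = 6 is not < T = 4 — fails.
#3 S = 7, and 7 ≠ 5 — holds.
#4 S × T = 7 × 4 = 28, not 27 — fails.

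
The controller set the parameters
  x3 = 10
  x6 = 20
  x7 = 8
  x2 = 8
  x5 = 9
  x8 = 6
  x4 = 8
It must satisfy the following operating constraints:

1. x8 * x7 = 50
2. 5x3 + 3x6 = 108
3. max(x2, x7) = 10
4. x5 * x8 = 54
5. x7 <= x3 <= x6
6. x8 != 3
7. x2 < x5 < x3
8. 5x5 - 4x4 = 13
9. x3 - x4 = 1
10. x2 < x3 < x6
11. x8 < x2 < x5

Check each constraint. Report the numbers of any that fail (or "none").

No — constraints 1, 2, 3, 9 are not satisfied.

1. x8 * x7 = 6 * 8 = 48, not 50  false
2. 5x3 + 3x6 = 5(10) + 3(20) = 110, not 108  false
3. max(8, 8) = 8, not 10  false
4. x5 * x8 = 9 * 6 = 54  true
5. values 8 <= 10 <= 20  true
6. x8 = 6, and 6 ≠ 3  true
7. values 8 < 9 < 10  true
8. 5x5 - 4x4 = 5(9) - 4(8) = 13  true
9. x3 - x4 = 10 - 8 = 2, not 1  false
10. values 8 < 10 < 20  true
11. values 6 < 8 < 9  true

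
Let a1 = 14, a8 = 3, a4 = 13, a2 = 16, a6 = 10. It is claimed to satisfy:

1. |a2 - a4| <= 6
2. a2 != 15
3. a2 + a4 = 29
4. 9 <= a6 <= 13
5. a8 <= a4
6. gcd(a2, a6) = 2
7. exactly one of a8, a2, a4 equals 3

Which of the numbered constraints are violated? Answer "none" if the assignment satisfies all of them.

The assignment satisfies every constraint.

1. |16 - 13| = 3; 3 ≤ 6 — satisfied.
2. a2 = 16, and 16 ≠ 15 — satisfied.
3. a2 + a4 = 16 + 13 = 29 — satisfied.
4. a6 = 10 lies in [9, 13] — satisfied.
5. a8 = 3, a4 = 13; 3 ≤ 13 — satisfied.
6. gcd(16, 10) = 2 — satisfied.
7. a8=3, a2=16, a4=13; 1 of them equals 3 — satisfied.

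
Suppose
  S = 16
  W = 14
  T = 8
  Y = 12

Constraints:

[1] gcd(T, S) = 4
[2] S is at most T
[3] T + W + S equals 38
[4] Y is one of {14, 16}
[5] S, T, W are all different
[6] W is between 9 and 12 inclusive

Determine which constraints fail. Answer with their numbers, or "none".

The assignment fails constraints 1, 2, 4, and 6.

[1] gcd(8, 16) = 8, not 4 — does not hold.
[2] S = 16, T = 8; 16 > 8 (want ≤) — does not hold.
[3] T + W + S = 8 + 14 + 16 = 38 — holds.
[4] Y = 12 is not in {14, 16} — does not hold.
[5] values 16, 8, 14 are pairwise distinct — holds.
[6] W = 14 is outside [9, 12] — does not hold.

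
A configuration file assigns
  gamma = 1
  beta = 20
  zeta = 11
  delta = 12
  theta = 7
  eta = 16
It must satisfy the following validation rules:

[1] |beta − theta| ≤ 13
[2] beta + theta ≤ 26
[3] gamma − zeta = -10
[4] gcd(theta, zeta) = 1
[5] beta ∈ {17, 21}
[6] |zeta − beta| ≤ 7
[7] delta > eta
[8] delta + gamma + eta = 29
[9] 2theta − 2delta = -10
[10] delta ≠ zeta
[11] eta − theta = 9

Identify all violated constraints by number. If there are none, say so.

Constraints 2, 5, 6, and 7 do not hold.

[1] |20 − 7| = 13; 13 ≤ 13  holds
[2] beta + theta = 20 + 7 = 27; 27 > 26, bound 26 not met  fails
[3] gamma − zeta = 1 − 11 = -10  holds
[4] gcd(7, 11) = 1  holds
[5] beta = 20 is not in {17, 21}  fails
[6] |11 − 20| = 9; 9 > 7, exceeds bound 7  fails
[7] delta = 12, eta = 16; 12 ≤ 16 (want >)  fails
[8] delta + gamma + eta = 12 + 1 + 16 = 29  holds
[9] 2theta − 2delta = 2(7) − 2(12) = -10  holds
[10] delta = 12, zeta = 11; distinct  holds
[11] eta − theta = 16 − 7 = 9  holds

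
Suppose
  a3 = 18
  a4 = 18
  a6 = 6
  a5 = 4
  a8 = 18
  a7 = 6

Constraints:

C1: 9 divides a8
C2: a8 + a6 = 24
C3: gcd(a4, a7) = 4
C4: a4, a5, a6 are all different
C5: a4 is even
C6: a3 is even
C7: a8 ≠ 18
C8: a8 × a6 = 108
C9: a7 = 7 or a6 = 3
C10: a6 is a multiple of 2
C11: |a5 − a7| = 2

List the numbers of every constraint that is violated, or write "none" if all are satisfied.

No — constraints 3, 7, 9 are not satisfied.

C1: 18 / 9 = 2, so 9 divides 18  ✔
C2: a8 + a6 = 18 + 6 = 24  ✔
C3: gcd(18, 6) = 6, not 4  ✘
C4: values 18, 4, 6 are pairwise distinct  ✔
C5: a4 = 18 is even  ✔
C6: a3 = 18 is even  ✔
C7: a8 = 18, but 18 is required to differ  ✘
C8: a8 × a6 = 18 × 6 = 108  ✔
C9: a7 = 6 ≠ 7 and a6 = 6 ≠ 3; both disjuncts false  ✘
C10: 6 / 2 = 3, so 2 divides 6  ✔
C11: |4 − 6| = 2  ✔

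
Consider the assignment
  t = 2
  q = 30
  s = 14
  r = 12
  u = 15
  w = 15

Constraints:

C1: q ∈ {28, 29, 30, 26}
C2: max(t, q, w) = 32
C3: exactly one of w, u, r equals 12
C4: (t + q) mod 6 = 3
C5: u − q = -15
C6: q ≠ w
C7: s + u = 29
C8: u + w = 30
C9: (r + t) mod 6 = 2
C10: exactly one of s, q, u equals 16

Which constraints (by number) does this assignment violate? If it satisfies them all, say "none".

C1: q = 30 is in {28, 29, 30, 26} — satisfied.
C2: max(2, 30, 15) = 30, not 32 — violated.
C3: w=15, u=15, r=12; 1 of them equals 12 — satisfied.
C4: t + q = 32; 32 mod 6 = 2, not 3 — violated.
C5: u − q = 15 − 30 = -15 — satisfied.
C6: q = 30, w = 15; distinct — satisfied.
C7: s + u = 14 + 15 = 29 — satisfied.
C8: u + w = 15 + 15 = 30 — satisfied.
C9: r + t = 14; 14 mod 6 = 2 — satisfied.
C10: s=14, q=30, u=15; 0 of them equal 16, not exactly one — violated.

Constraints 2, 4, and 10 are violated.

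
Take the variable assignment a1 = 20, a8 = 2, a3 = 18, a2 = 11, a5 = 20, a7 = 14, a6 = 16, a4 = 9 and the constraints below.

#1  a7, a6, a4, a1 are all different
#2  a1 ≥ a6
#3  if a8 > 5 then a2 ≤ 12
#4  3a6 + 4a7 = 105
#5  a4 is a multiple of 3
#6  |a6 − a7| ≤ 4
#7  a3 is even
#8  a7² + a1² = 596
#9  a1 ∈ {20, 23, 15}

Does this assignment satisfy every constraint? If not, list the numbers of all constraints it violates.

No — constraint 4 is not satisfied.

#1 values 14, 16, 9, 20 are pairwise distinct  ✔
#2 a1 = 20, a6 = 16; 20 ≥ 16  ✔
#3 a8 = 2, not > 5; antecedent false, conditional vacuously true  ✔
#4 3a6 + 4a7 = 3(16) + 4(14) = 104, not 105  ✘
#5 9 / 3 = 3, so 3 divides 9  ✔
#6 |16 − 14| = 2; 2 ≤ 4  ✔
#7 a3 = 18 is even  ✔
#8 a7² + a1² = 14² + 20² = 196 + 400 = 596  ✔
#9 a1 = 20 is in {20, 23, 15}  ✔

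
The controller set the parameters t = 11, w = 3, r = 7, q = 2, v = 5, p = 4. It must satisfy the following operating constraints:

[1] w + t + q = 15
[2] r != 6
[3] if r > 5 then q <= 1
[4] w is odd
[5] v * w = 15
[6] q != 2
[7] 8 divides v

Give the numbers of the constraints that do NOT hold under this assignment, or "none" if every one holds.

[1] w + t + q = 3 + 11 + 2 = 16, not 15  ✗
[2] r = 7, and 7 ≠ 6  ✓
[3] r = 7 > 5, so we need q ≤ 1; but q = 2 > 1  ✗
[4] w = 3 is odd  ✓
[5] v * w = 5 * 3 = 15  ✓
[6] q = 2, but 2 is required to differ  ✗
[7] 5 = 8*0 + 5, so 8 does not divide 5  ✗

No — constraints 1, 3, 6, 7 are not satisfied.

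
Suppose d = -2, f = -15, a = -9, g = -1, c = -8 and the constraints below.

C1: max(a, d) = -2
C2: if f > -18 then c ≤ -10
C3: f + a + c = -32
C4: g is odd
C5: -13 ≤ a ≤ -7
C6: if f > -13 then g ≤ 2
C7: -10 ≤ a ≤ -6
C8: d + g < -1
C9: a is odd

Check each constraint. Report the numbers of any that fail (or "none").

C1: max(-9, -2) = -2 — holds.
C2: f = -15 > -18, so we need c ≤ -10; but c = -8 > -10 — fails.
C3: f + a + c = -15 + (-9) + (-8) = -32 — holds.
C4: g = -1 is odd — holds.
C5: a = -9 lies in [-13, -7] — holds.
C6: f = -15, not > -13; antecedent false, conditional vacuously true — holds.
C7: a = -9 lies in [-10, -6] — holds.
C8: d + g = -2 + (-1) = -3; -3 < -1 — holds.
C9: a = -9 is odd — holds.

No — constraint 2 is not satisfied.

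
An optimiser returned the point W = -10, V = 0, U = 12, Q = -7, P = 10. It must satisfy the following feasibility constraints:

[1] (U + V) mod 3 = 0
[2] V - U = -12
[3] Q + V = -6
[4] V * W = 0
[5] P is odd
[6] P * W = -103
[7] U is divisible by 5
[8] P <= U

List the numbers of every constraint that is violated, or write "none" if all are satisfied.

[1] U + V = 12; 12 mod 3 = 0  yes
[2] V - U = 0 - 12 = -12  yes
[3] Q + V = -7 + 0 = -7, not -6  no
[4] V * W = 0 * (-10) = 0  yes
[5] P = 10 is even  no
[6] P * W = 10 * (-10) = -100, not -103  no
[7] 12 = 5*2 + 2, so 5 does not divide 12  no
[8] P = 10, U = 12; 10 ≤ 12  yes

Constraints 3, 5, 6, and 7 do not hold.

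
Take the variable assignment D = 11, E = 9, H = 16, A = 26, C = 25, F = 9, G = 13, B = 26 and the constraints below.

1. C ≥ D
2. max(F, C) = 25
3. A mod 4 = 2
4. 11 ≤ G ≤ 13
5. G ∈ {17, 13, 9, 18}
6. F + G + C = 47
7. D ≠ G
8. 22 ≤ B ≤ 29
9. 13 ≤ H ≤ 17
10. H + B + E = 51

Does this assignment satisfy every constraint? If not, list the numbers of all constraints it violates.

Yes — all constraints hold.

1. C = 25, D = 11; 25 ≥ 11 — holds.
2. max(9, 25) = 25 — holds.
3. 26 mod 4 = 2 — holds.
4. G = 13 lies in [11, 13] — holds.
5. G = 13 is in {17, 13, 9, 18} — holds.
6. F + G + C = 9 + 13 + 25 = 47 — holds.
7. D = 11, G = 13; distinct — holds.
8. B = 26 lies in [22, 29] — holds.
9. H = 16 lies in [13, 17] — holds.
10. H + B + E = 16 + 26 + 9 = 51 — holds.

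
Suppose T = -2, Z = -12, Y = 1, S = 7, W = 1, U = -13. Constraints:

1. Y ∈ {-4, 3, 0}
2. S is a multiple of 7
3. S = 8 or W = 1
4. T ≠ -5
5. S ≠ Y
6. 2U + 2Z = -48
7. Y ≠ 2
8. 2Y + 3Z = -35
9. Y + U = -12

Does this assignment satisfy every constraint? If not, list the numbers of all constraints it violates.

The assignment fails constraints 1, 6, and 8.

1. Y = 1 is not in {-4, 3, 0}  no
2. 7 / 7 = 1, so 7 divides 7  yes
3. S = 7 ≠ 8, but W = 1 = 1 (second disjunct)  yes
4. T = -2, and -2 ≠ -5  yes
5. S = 7, Y = 1; distinct  yes
6. 2U + 2Z = 2(-13) + 2(-12) = -50, not -48  no
7. Y = 1, and 1 ≠ 2  yes
8. 2Y + 3Z = 2(1) + 3(-12) = -34, not -35  no
9. Y + U = 1 + (-13) = -12  yes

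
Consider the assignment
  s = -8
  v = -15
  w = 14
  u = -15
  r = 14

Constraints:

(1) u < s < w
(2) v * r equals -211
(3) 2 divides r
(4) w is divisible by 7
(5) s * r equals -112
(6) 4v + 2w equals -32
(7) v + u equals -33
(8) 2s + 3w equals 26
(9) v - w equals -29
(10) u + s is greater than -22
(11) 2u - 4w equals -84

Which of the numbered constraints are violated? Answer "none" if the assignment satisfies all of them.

(1) values -15 < -8 < 14 — holds.
(2) v * r = -15 * 14 = -210, not -211 — does not hold.
(3) 14 / 2 = 7, so 2 divides 14 — holds.
(4) 14 / 7 = 2, so 7 divides 14 — holds.
(5) s * r = -8 * 14 = -112 — holds.
(6) 4v + 2w = 4(-15) + 2(14) = -32 — holds.
(7) v + u = -15 + (-15) = -30, not -33 — does not hold.
(8) 2s + 3w = 2(-8) + 3(14) = 26 — holds.
(9) v - w = -15 - 14 = -29 — holds.
(10) u + s = -15 + (-8) = -23; -23 ≤ -22, bound -22 not met — does not hold.
(11) 2u - 4w = 2(-15) - 4(14) = -86, not -84 — does not hold.

No — constraints 2, 7, 10, and 11 are not satisfied.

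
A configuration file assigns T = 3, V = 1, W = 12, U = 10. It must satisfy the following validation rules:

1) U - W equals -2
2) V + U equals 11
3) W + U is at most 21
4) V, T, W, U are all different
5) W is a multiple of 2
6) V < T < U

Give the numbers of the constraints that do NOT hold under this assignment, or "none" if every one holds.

1) U - W = 10 - 12 = -2  holds
2) V + U = 1 + 10 = 11  holds
3) W + U = 12 + 10 = 22; 22 > 21, bound 21 not met  fails
4) values 1, 3, 12, 10 are pairwise distinct  holds
5) 12 / 2 = 6, so 2 divides 12  holds
6) values 1 < 3 < 10  holds

The assignment fails constraint 3.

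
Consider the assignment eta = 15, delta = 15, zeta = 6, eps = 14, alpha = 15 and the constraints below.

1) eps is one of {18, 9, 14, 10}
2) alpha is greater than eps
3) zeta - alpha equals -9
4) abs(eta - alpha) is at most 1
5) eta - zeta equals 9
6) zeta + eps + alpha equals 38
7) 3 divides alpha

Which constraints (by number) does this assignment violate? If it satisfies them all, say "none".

1) eps = 14 is in {18, 9, 14, 10}  yes
2) alpha = 15, eps = 14; 15 > 14  yes
3) zeta - alpha = 6 - 15 = -9  yes
4) abs(15 - 15) = 0; 0 ≤ 1  yes
5) eta - zeta = 15 - 6 = 9  yes
6) zeta + eps + alpha = 6 + 14 + 15 = 35, not 38  no
7) 15 / 3 = 5, so 3 divides 15  yes

Constraint 6 does not hold.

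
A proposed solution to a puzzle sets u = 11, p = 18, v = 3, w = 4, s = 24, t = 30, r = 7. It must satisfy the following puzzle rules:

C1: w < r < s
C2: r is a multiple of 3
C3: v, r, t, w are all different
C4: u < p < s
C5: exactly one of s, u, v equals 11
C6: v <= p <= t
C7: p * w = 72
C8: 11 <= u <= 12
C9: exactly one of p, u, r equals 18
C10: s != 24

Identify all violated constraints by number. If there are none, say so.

C1: values 4 < 7 < 24  holds
C2: 7 = 3*2 + 1, so 3 does not divide 7  fails
C3: values 3, 7, 30, 4 are pairwise distinct  holds
C4: values 11 < 18 < 24  holds
C5: s=24, u=11, v=3; 1 of them equals 11  holds
C6: values 3 <= 18 <= 30  holds
C7: p * w = 18 * 4 = 72  holds
C8: u = 11 lies in [11, 12]  holds
C9: p=18, u=11, r=7; 1 of them equals 18  holds
C10: s = 24, but 24 is required to differ  fails

The assignment fails constraints 2, 10.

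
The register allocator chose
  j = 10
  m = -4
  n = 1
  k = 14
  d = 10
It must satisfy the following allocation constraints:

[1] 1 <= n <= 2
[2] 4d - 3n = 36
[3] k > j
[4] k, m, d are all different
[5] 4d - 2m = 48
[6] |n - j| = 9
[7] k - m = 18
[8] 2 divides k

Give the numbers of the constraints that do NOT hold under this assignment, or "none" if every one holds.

Constraint 2 does not hold.

[1] n = 1 lies in [1, 2] — OK.
[2] 4d - 3n = 4(10) - 3(1) = 37, not 36 — violated.
[3] k = 14, j = 10; 14 > 10 — OK.
[4] values 14, -4, 10 are pairwise distinct — OK.
[5] 4d - 2m = 4(10) - 2(-4) = 48 — OK.
[6] |1 - 10| = 9 — OK.
[7] k - m = 14 - (-4) = 18 — OK.
[8] 14 / 2 = 7, so 2 divides 14 — OK.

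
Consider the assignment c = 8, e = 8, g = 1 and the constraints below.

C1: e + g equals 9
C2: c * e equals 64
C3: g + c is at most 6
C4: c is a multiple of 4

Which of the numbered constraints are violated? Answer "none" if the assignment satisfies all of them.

No — constraint 3 is not satisfied.

C1: e + g = 8 + 1 = 9 — OK.
C2: c * e = 8 * 8 = 64 — OK.
C3: g + c = 1 + 8 = 9; 9 > 6, bound 6 not met — violated.
C4: 8 / 4 = 2, so 4 divides 8 — OK.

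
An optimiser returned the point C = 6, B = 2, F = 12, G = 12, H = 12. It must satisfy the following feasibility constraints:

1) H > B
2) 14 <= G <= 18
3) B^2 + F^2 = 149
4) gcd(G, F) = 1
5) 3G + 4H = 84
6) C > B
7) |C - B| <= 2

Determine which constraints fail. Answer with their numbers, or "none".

1) H = 12, B = 2; 12 > 2 — OK.
2) G = 12 is outside [14, 18] — violated.
3) B^2 + F^2 = 2^2 + 12^2 = 4 + 144 = 148, not 149 — violated.
4) gcd(12, 12) = 12, not 1 — violated.
5) 3G + 4H = 3(12) + 4(12) = 84 — OK.
6) C = 6, B = 2; 6 > 2 — OK.
7) |6 - 2| = 4; 4 > 2, exceeds bound 2 — violated.

The assignment fails constraints 2, 3, 4, 7.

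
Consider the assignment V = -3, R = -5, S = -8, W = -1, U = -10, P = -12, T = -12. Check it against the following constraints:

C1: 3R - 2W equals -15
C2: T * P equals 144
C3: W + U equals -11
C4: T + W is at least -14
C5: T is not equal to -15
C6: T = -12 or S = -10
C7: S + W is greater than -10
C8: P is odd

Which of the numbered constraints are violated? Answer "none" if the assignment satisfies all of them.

C1: 3R - 2W = 3(-5) - 2(-1) = -13, not -15 — violated.
C2: T * P = -12 * (-12) = 144 — satisfied.
C3: W + U = -1 + (-10) = -11 — satisfied.
C4: T + W = -12 + (-1) = -13; -13 ≥ -14 — satisfied.
C5: T = -12, and -12 ≠ -15 — satisfied.
C6: T = -12 = -12 (first disjunct) — satisfied.
C7: S + W = -8 + (-1) = -9; -9 > -10 — satisfied.
C8: P = -12 is even — violated.

The assignment fails constraints 1 and 8.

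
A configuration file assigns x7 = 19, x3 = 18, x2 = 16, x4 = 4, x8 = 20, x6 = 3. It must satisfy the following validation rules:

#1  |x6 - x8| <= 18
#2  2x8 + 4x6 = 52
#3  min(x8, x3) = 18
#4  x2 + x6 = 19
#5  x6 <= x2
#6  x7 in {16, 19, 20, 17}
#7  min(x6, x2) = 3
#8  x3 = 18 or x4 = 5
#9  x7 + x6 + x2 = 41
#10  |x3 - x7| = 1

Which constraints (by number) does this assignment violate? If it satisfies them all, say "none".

#1 |3 - 20| = 17; 17 ≤ 18  holds
#2 2x8 + 4x6 = 2(20) + 4(3) = 52  holds
#3 min(20, 18) = 18  holds
#4 x2 + x6 = 16 + 3 = 19  holds
#5 x6 = 3, x2 = 16; 3 ≤ 16  holds
#6 x7 = 19 is in {16, 19, 20, 17}  holds
#7 min(3, 16) = 3  holds
#8 x3 = 18 = 18 (first disjunct)  holds
#9 x7 + x6 + x2 = 19 + 3 + 16 = 38, not 41  fails
#10 |18 - 19| = 1  holds

Violated: 9.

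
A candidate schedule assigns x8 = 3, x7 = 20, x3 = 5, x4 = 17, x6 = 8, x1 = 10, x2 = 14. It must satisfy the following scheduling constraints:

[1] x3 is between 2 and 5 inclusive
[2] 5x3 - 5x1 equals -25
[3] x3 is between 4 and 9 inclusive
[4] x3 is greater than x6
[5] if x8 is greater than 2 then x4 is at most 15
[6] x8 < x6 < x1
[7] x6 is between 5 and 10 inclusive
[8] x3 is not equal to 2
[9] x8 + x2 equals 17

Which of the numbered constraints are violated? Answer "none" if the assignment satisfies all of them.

[1] x3 = 5 lies in [2, 5] — holds.
[2] 5x3 - 5x1 = 5(5) - 5(10) = -25 — holds.
[3] x3 = 5 lies in [4, 9] — holds.
[4] x3 = 5, x6 = 8; 5 ≤ 8 (want >) — does not hold.
[5] x8 = 3 > 2, so we need x4 ≤ 15; but x4 = 17 > 15 — does not hold.
[6] values 3 < 8 < 10 — holds.
[7] x6 = 8 lies in [5, 10] — holds.
[8] x3 = 5, and 5 ≠ 2 — holds.
[9] x8 + x2 = 3 + 14 = 17 — holds.

Violated: 4, 5.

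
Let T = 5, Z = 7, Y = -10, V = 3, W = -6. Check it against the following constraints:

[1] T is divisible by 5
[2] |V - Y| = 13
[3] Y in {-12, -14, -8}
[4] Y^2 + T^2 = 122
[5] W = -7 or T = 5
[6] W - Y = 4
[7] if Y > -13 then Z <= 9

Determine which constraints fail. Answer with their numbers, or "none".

Constraints 3, 4 are violated.

[1] 5 / 5 = 1, so 5 divides 5  OK
[2] |3 - (-10)| = 13  OK
[3] Y = -10 is not in {-12, -14, -8}  FAIL
[4] Y^2 + T^2 = (-10)^2 + 5^2 = 100 + 25 = 125, not 122  FAIL
[5] W = -6 ≠ -7, but T = 5 = 5 (second disjunct)  OK
[6] W - Y = -6 - (-10) = 4  OK
[7] Y = -10 > -13, so we need Z ≤ 9; Z = 7 ≤ 9  OK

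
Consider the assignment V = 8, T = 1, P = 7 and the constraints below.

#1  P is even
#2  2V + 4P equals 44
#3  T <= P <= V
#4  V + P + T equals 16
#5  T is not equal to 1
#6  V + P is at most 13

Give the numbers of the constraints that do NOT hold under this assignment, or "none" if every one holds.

The assignment fails constraints 1, 5, 6.

#1 P = 7 is odd — does not hold.
#2 2V + 4P = 2(8) + 4(7) = 44 — holds.
#3 values 1 <= 7 <= 8 — holds.
#4 V + P + T = 8 + 7 + 1 = 16 — holds.
#5 T = 1, but 1 is required to differ — does not hold.
#6 V + P = 8 + 7 = 15; 15 > 13, bound 13 not met — does not hold.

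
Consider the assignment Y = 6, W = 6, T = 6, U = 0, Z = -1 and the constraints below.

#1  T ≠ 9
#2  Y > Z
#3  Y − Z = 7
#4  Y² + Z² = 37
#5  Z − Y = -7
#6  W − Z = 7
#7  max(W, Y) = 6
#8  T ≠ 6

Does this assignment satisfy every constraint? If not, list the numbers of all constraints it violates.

#1 T = 6, and 6 ≠ 9  holds
#2 Y = 6, Z = -1; 6 > -1  holds
#3 Y − Z = 6 − (-1) = 7  holds
#4 Y² + Z² = 6² + (-1)² = 36 + 1 = 37  holds
#5 Z − Y = -1 − 6 = -7  holds
#6 W − Z = 6 − (-1) = 7  holds
#7 max(6, 6) = 6  holds
#8 T = 6, but 6 is required to differ  fails

Violated: 8.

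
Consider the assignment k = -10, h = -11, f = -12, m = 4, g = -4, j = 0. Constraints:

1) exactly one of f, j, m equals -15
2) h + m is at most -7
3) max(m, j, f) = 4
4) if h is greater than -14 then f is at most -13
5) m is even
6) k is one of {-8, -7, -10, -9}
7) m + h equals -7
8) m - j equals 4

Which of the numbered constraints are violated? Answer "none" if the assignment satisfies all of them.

Constraints 1 and 4 are violated.

1) f=-12, j=0, m=4; 0 of them equal -15, not exactly one  ✘
2) h + m = -11 + 4 = -7; -7 ≤ -7  ✔
3) max(4, 0, -12) = 4  ✔
4) h = -11 > -14, so we need f ≤ -13; but f = -12 > -13  ✘
5) m = 4 is even  ✔
6) k = -10 is in {-8, -7, -10, -9}  ✔
7) m + h = 4 + (-11) = -7  ✔
8) m - j = 4 - 0 = 4  ✔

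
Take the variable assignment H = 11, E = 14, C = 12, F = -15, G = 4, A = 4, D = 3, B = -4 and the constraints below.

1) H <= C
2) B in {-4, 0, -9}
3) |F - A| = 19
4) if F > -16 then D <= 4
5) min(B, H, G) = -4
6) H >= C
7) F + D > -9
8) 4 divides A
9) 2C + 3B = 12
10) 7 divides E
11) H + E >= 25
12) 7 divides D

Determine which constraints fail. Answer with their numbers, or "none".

Violated: 6, 7, 12.

1) H = 11, C = 12; 11 ≤ 12  true
2) B = -4 is in {-4, 0, -9}  true
3) |-15 - 4| = 19  true
4) F = -15 > -16, so we need D ≤ 4; D = 3 ≤ 4  true
5) min(-4, 11, 4) = -4  true
6) H = 11, C = 12; 11 < 12 (want ≥)  false
7) F + D = -15 + 3 = -12; -12 ≤ -9, bound -9 not met  false
8) 4 / 4 = 1, so 4 divides 4  true
9) 2C + 3B = 2(12) + 3(-4) = 12  true
10) 14 / 7 = 2, so 7 divides 14  true
11) H + E = 11 + 14 = 25; 25 ≥ 25  true
12) 3 = 7*0 + 3, so 7 does not divide 3  false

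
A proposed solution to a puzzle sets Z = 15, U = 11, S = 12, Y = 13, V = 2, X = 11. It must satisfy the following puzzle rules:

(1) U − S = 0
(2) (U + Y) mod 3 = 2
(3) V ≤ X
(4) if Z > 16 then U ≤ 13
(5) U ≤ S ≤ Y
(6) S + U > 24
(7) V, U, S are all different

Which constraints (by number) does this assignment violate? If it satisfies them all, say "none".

Constraints 1, 2, 6 are violated.

(1) U − S = 11 − 12 = -1, not 0 — does not hold.
(2) U + Y = 24; 24 mod 3 = 0, not 2 — does not hold.
(3) V = 2, X = 11; 2 ≤ 11 — holds.
(4) Z = 15, not > 16; antecedent false, conditional vacuously true — holds.
(5) values 11 ≤ 12 ≤ 13 — holds.
(6) S + U = 12 + 11 = 23; 23 ≤ 24, bound 24 not met — does not hold.
(7) values 2, 11, 12 are pairwise distinct — holds.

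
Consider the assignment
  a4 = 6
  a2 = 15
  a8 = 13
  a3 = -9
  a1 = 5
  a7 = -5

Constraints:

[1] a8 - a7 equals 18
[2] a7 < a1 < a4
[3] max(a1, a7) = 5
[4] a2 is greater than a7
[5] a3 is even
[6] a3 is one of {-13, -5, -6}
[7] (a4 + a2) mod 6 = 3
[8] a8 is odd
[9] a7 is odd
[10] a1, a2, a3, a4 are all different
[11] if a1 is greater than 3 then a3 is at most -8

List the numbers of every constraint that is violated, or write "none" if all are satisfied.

Violated: 5 and 6.

[1] a8 - a7 = 13 - (-5) = 18 — OK.
[2] values -5 < 5 < 6 — OK.
[3] max(5, -5) = 5 — OK.
[4] a2 = 15, a7 = -5; 15 > -5 — OK.
[5] a3 = -9 is odd — violated.
[6] a3 = -9 is not in {-13, -5, -6} — violated.
[7] a4 + a2 = 21; 21 mod 6 = 3 — OK.
[8] a8 = 13 is odd — OK.
[9] a7 = -5 is odd — OK.
[10] values 5, 15, -9, 6 are pairwise distinct — OK.
[11] a1 = 5 > 3, so we need a3 ≤ -8; a3 = -9 ≤ -8 — OK.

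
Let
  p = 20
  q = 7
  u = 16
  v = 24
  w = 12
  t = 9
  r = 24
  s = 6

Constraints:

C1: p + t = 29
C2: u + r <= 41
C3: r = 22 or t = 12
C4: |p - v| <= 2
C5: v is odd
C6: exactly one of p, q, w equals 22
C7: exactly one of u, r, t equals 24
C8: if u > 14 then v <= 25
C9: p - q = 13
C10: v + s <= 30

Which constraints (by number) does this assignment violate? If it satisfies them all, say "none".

Constraints 3, 4, 5, and 6 do not hold.

C1: p + t = 20 + 9 = 29  ✓
C2: u + r = 16 + 24 = 40; 40 ≤ 41  ✓
C3: r = 24 ≠ 22 and t = 9 ≠ 12; both disjuncts false  ✗
C4: |20 - 24| = 4; 4 > 2, exceeds bound 2  ✗
C5: v = 24 is even  ✗
C6: p=20, q=7, w=12; 0 of them equal 22, not exactly one  ✗
C7: u=16, r=24, t=9; 1 of them equals 24  ✓
C8: u = 16 > 14, so we need v ≤ 25; v = 24 ≤ 25  ✓
C9: p - q = 20 - 7 = 13  ✓
C10: v + s = 24 + 6 = 30; 30 ≤ 30  ✓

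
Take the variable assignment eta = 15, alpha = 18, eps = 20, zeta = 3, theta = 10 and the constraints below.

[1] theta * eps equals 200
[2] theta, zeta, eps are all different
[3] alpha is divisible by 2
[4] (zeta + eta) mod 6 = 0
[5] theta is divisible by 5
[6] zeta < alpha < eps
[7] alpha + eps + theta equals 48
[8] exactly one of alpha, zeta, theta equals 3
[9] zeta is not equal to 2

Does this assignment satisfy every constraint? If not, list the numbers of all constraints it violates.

[1] theta * eps = 10 * 20 = 200  OK
[2] values 10, 3, 20 are pairwise distinct  OK
[3] 18 / 2 = 9, so 2 divides 18  OK
[4] zeta + eta = 18; 18 mod 6 = 0  OK
[5] 10 / 5 = 2, so 5 divides 10  OK
[6] values 3 < 18 < 20  OK
[7] alpha + eps + theta = 18 + 20 + 10 = 48  OK
[8] alpha=18, zeta=3, theta=10; 1 of them equals 3  OK
[9] zeta = 3, and 3 ≠ 2  OK

Yes — all constraints hold.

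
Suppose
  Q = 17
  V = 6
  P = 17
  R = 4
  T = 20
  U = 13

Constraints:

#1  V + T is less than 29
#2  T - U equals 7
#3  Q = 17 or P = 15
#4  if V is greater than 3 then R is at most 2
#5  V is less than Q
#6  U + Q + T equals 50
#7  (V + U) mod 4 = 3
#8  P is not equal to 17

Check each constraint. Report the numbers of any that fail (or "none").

#1 V + T = 6 + 20 = 26; 26 < 29  true
#2 T - U = 20 - 13 = 7  true
#3 Q = 17 = 17 (first disjunct)  true
#4 V = 6 > 3, so we need R ≤ 2; but R = 4 > 2  false
#5 V = 6, Q = 17; 6 < 17  true
#6 U + Q + T = 13 + 17 + 20 = 50  true
#7 V + U = 19; 19 mod 4 = 3  true
#8 P = 17, but 17 is required to differ  false

The assignment fails constraints 4, 8.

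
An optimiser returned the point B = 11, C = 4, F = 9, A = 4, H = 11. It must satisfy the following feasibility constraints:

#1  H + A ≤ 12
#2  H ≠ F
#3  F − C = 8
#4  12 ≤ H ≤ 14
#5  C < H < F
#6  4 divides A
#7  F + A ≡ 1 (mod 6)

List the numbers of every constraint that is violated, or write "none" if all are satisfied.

The assignment fails constraints 1, 3, 4, and 5.

#1 H + A = 11 + 4 = 15; 15 > 12, bound 12 not met  false
#2 H = 11, F = 9; distinct  true
#3 F − C = 9 − 4 = 5, not 8  false
#4 H = 11 is outside [12, 14]  false
#5 values 4, 11, 9; H = 11 is not < F = 9  false
#6 4 / 4 = 1, so 4 divides 4  true
#7 F + A = 13; 13 mod 6 = 1  true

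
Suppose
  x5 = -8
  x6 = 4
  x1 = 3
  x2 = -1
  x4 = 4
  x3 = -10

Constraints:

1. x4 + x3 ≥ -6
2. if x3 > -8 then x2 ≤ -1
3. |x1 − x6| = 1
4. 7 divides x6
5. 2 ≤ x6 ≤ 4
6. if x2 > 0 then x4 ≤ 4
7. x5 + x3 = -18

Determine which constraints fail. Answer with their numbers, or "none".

1. x4 + x3 = 4 + (-10) = -6; -6 ≥ -6 — OK.
2. x3 = -10, not > -8; antecedent false, conditional vacuously true — OK.
3. |3 − 4| = 1 — OK.
4. 4 = 7×0 + 4, so 7 does not divide 4 — violated.
5. x6 = 4 lies in [2, 4] — OK.
6. x2 = -1, not > 0; antecedent false, conditional vacuously true — OK.
7. x5 + x3 = -8 + (-10) = -18 — OK.

No — constraint 4 is not satisfied.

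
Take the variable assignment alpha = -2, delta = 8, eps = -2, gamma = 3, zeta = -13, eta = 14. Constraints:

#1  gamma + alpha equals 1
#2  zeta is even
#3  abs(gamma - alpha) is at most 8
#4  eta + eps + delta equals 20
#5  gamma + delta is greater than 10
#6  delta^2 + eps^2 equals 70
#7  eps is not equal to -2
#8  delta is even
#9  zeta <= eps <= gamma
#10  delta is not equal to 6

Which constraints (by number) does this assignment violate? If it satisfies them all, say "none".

#1 gamma + alpha = 3 + (-2) = 1 — satisfied.
#2 zeta = -13 is odd — violated.
#3 abs(3 - (-2)) = 5; 5 ≤ 8 — satisfied.
#4 eta + eps + delta = 14 + (-2) + 8 = 20 — satisfied.
#5 gamma + delta = 3 + 8 = 11; 11 > 10 — satisfied.
#6 delta^2 + eps^2 = 8^2 + (-2)^2 = 64 + 4 = 68, not 70 — violated.
#7 eps = -2, but -2 is required to differ — violated.
#8 delta = 8 is even — satisfied.
#9 values -13 <= -2 <= 3 — satisfied.
#10 delta = 8, and 8 ≠ 6 — satisfied.

No — constraints 2, 6, and 7 are not satisfied.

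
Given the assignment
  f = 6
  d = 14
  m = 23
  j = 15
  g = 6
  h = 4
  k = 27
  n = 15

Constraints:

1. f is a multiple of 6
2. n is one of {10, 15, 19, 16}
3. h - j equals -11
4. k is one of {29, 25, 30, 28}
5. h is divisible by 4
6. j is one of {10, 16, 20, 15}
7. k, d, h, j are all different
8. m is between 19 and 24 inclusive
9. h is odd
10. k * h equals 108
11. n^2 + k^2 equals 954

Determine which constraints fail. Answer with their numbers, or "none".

1. 6 / 6 = 1, so 6 divides 6 — OK.
2. n = 15 is in {10, 15, 19, 16} — OK.
3. h - j = 4 - 15 = -11 — OK.
4. k = 27 is not in {29, 25, 30, 28} — violated.
5. 4 / 4 = 1, so 4 divides 4 — OK.
6. j = 15 is in {10, 16, 20, 15} — OK.
7. values 27, 14, 4, 15 are pairwise distinct — OK.
8. m = 23 lies in [19, 24] — OK.
9. h = 4 is even — violated.
10. k * h = 27 * 4 = 108 — OK.
11. n^2 + k^2 = 15^2 + 27^2 = 225 + 729 = 954 — OK.

Constraints 4, 9 do not hold.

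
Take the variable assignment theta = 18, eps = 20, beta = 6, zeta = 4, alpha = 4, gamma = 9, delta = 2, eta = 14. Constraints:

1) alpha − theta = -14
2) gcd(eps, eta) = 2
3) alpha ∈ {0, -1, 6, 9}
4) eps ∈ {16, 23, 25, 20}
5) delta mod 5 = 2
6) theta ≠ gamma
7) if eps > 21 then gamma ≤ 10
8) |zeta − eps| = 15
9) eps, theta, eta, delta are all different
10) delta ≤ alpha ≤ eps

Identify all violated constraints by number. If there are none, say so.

1) alpha − theta = 4 − 18 = -14 — holds.
2) gcd(20, 14) = 2 — holds.
3) alpha = 4 is not in {0, -1, 6, 9} — fails.
4) eps = 20 is in {16, 23, 25, 20} — holds.
5) 2 mod 5 = 2 — holds.
6) theta = 18, gamma = 9; distinct — holds.
7) eps = 20, not > 21; antecedent false, conditional vacuously true — holds.
8) |4 − 20| = 16, not 15 — fails.
9) values 20, 18, 14, 2 are pairwise distinct — holds.
10) values 2 ≤ 4 ≤ 20 — holds.

The assignment fails constraints 3 and 8.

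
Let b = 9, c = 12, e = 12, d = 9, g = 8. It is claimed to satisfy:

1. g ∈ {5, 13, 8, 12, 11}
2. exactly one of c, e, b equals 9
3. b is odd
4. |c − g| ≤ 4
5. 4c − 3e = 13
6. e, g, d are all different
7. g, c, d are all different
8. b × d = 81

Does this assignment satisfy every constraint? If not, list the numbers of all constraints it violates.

1. g = 8 is in {5, 13, 8, 12, 11} — satisfied.
2. c=12, e=12, b=9; 1 of them equals 9 — satisfied.
3. b = 9 is odd — satisfied.
4. |12 − 8| = 4; 4 ≤ 4 — satisfied.
5. 4c − 3e = 4(12) − 3(12) = 12, not 13 — violated.
6. values 12, 8, 9 are pairwise distinct — satisfied.
7. values 8, 12, 9 are pairwise distinct — satisfied.
8. b × d = 9 × 9 = 81 — satisfied.

Constraint 5 is violated.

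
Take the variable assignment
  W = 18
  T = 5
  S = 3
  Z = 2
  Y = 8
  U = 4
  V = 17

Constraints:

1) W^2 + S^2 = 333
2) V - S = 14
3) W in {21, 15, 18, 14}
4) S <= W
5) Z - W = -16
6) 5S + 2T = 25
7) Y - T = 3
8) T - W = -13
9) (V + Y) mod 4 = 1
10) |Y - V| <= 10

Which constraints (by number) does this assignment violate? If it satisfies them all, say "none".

1) W^2 + S^2 = 18^2 + 3^2 = 324 + 9 = 333 — satisfied.
2) V - S = 17 - 3 = 14 — satisfied.
3) W = 18 is in {21, 15, 18, 14} — satisfied.
4) S = 3, W = 18; 3 ≤ 18 — satisfied.
5) Z - W = 2 - 18 = -16 — satisfied.
6) 5S + 2T = 5(3) + 2(5) = 25 — satisfied.
7) Y - T = 8 - 5 = 3 — satisfied.
8) T - W = 5 - 18 = -13 — satisfied.
9) V + Y = 25; 25 mod 4 = 1 — satisfied.
10) |8 - 17| = 9; 9 ≤ 10 — satisfied.

All constraints are satisfied.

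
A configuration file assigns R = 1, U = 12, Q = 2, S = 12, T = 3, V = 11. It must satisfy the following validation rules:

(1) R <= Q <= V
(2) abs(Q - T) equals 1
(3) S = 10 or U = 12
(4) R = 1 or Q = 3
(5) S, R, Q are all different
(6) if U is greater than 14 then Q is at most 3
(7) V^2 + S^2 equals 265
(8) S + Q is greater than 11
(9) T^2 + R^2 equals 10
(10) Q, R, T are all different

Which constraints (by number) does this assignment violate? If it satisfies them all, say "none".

None — every constraint holds.

(1) values 1 <= 2 <= 11 — holds.
(2) abs(2 - 3) = 1 — holds.
(3) S = 12 ≠ 10, but U = 12 = 12 (second disjunct) — holds.
(4) R = 1 = 1 (first disjunct) — holds.
(5) values 12, 1, 2 are pairwise distinct — holds.
(6) U = 12, not > 14; antecedent false, conditional vacuously true — holds.
(7) V^2 + S^2 = 11^2 + 12^2 = 121 + 144 = 265 — holds.
(8) S + Q = 12 + 2 = 14; 14 > 11 — holds.
(9) T^2 + R^2 = 3^2 + 1^2 = 9 + 1 = 10 — holds.
(10) values 2, 1, 3 are pairwise distinct — holds.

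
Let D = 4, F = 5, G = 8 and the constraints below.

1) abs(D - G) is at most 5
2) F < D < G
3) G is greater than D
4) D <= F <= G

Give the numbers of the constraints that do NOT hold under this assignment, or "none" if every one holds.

Constraint 2 is violated.

1) abs(4 - 8) = 4; 4 ≤ 5 — holds.
2) values 5, 4, 8; F = 5 is not < D = 4 — does not hold.
3) G = 8, D = 4; 8 > 4 — holds.
4) values 4 <= 5 <= 8 — holds.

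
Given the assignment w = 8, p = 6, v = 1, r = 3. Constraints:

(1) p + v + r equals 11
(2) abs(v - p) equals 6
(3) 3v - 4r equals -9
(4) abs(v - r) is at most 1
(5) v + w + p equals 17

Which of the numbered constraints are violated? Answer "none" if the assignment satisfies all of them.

(1) p + v + r = 6 + 1 + 3 = 10, not 11  fails
(2) abs(1 - 6) = 5, not 6  fails
(3) 3v - 4r = 3(1) - 4(3) = -9  holds
(4) abs(1 - 3) = 2; 2 > 1, exceeds bound 1  fails
(5) v + w + p = 1 + 8 + 6 = 15, not 17  fails

Violated: 1, 2, 4, and 5.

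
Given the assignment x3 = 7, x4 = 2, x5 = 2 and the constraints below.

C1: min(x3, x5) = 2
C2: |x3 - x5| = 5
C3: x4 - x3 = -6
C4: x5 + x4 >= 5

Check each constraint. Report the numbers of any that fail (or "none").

C1: min(7, 2) = 2  yes
C2: |7 - 2| = 5  yes
C3: x4 - x3 = 2 - 7 = -5, not -6  no
C4: x5 + x4 = 2 + 2 = 4; 4 < 5, bound 5 not met  no

The assignment fails constraints 3, 4.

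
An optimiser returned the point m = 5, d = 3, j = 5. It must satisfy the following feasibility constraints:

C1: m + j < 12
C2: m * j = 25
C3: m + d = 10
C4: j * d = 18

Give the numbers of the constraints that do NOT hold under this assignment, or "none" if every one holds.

No — constraints 3 and 4 are not satisfied.

C1: m + j = 5 + 5 = 10; 10 < 12 — holds.
C2: m * j = 5 * 5 = 25 — holds.
C3: m + d = 5 + 3 = 8, not 10 — does not hold.
C4: j * d = 5 * 3 = 15, not 18 — does not hold.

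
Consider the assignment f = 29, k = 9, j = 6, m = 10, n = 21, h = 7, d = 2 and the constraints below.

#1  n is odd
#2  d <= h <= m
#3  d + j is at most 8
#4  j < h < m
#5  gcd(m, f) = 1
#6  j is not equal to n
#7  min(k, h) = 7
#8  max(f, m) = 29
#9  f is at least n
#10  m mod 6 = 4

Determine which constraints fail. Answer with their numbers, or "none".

None — every constraint holds.

#1 n = 21 is odd  OK
#2 values 2 <= 7 <= 10  OK
#3 d + j = 2 + 6 = 8; 8 ≤ 8  OK
#4 values 6 < 7 < 10  OK
#5 gcd(10, 29) = 1  OK
#6 j = 6, n = 21; distinct  OK
#7 min(9, 7) = 7  OK
#8 max(29, 10) = 29  OK
#9 f = 29, n = 21; 29 ≥ 21  OK
#10 10 mod 6 = 4  OK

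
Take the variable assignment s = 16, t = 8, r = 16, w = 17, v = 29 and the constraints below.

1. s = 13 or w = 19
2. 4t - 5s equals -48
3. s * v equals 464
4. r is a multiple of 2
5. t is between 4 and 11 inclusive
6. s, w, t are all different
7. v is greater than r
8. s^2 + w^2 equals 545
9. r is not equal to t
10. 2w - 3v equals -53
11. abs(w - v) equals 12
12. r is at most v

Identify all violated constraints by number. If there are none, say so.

Violated: 1.

1. s = 16 ≠ 13 and w = 17 ≠ 19; both disjuncts false  false
2. 4t - 5s = 4(8) - 5(16) = -48  true
3. s * v = 16 * 29 = 464  true
4. 16 / 2 = 8, so 2 divides 16  true
5. t = 8 lies in [4, 11]  true
6. values 16, 17, 8 are pairwise distinct  true
7. v = 29, r = 16; 29 > 16  true
8. s^2 + w^2 = 16^2 + 17^2 = 256 + 289 = 545  true
9. r = 16, t = 8; distinct  true
10. 2w - 3v = 2(17) - 3(29) = -53  true
11. abs(17 - 29) = 12  true
12. r = 16, v = 29; 16 ≤ 29  true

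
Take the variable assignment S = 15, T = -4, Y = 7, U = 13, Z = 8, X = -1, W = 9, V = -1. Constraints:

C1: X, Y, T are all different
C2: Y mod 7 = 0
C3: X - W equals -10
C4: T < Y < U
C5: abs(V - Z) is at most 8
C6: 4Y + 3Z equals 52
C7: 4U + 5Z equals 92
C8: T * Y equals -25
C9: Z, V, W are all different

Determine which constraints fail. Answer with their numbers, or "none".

C1: values -1, 7, -4 are pairwise distinct — holds.
C2: 7 mod 7 = 0 — holds.
C3: X - W = -1 - 9 = -10 — holds.
C4: values -4 < 7 < 13 — holds.
C5: abs(-1 - 8) = 9; 9 > 8, exceeds bound 8 — fails.
C6: 4Y + 3Z = 4(7) + 3(8) = 52 — holds.
C7: 4U + 5Z = 4(13) + 5(8) = 92 — holds.
C8: T * Y = -4 * 7 = -28, not -25 — fails.
C9: values 8, -1, 9 are pairwise distinct — holds.

Constraints 5, 8 are violated.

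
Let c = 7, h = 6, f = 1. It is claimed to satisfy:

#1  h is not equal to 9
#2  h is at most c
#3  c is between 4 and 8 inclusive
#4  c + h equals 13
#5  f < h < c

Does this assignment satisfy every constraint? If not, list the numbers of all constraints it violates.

#1 h = 6, and 6 ≠ 9 — holds.
#2 h = 6, c = 7; 6 ≤ 7 — holds.
#3 c = 7 lies in [4, 8] — holds.
#4 c + h = 7 + 6 = 13 — holds.
#5 values 1 < 6 < 7 — holds.

Yes — all constraints hold.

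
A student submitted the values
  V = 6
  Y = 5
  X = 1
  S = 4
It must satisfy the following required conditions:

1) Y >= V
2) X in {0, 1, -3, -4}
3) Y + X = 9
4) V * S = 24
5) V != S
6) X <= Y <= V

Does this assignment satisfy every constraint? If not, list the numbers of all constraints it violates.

1) Y = 5, V = 6; 5 < 6 (want ≥)  no
2) X = 1 is in {0, 1, -3, -4}  yes
3) Y + X = 5 + 1 = 6, not 9  no
4) V * S = 6 * 4 = 24  yes
5) V = 6, S = 4; distinct  yes
6) values 1 <= 5 <= 6  yes

No — constraints 1 and 3 are not satisfied.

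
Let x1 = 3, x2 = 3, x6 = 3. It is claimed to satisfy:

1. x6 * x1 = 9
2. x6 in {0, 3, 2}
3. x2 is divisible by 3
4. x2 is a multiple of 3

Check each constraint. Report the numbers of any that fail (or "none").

All constraints are satisfied.

1. x6 * x1 = 3 * 3 = 9  OK
2. x6 = 3 is in {0, 3, 2}  OK
3. 3 / 3 = 1, so 3 divides 3  OK
4. 3 / 3 = 1, so 3 divides 3  OK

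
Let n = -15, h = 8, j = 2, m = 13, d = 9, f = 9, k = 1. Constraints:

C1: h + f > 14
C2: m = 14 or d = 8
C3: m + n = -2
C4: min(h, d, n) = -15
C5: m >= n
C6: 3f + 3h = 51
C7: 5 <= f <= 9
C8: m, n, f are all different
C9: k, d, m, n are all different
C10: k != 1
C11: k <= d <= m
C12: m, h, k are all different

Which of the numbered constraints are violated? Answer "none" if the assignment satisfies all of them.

Constraints 2, 10 are violated.

C1: h + f = 8 + 9 = 17; 17 > 14  yes
C2: m = 13 ≠ 14 and d = 9 ≠ 8; both disjuncts false  no
C3: m + n = 13 + (-15) = -2  yes
C4: min(8, 9, -15) = -15  yes
C5: m = 13, n = -15; 13 ≥ -15  yes
C6: 3f + 3h = 3(9) + 3(8) = 51  yes
C7: f = 9 lies in [5, 9]  yes
C8: values 13, -15, 9 are pairwise distinct  yes
C9: values 1, 9, 13, -15 are pairwise distinct  yes
C10: k = 1, but 1 is required to differ  no
C11: values 1 <= 9 <= 13  yes
C12: values 13, 8, 1 are pairwise distinct  yes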